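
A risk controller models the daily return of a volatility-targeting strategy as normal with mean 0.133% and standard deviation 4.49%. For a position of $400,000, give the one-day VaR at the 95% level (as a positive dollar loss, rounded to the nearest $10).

$29,010

At 95% one-sided, z = 1.645.
VaR = −μ + z·σ = −(0.133%) + 1.645 × 4.49% = 7.253%.
On $400,000: 0.07253 × $400,000 = $29,012.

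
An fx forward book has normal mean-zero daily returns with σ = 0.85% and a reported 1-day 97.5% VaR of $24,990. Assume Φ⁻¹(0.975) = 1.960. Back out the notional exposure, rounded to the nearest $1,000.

VaR as a fraction of value: z·σ = 1.960 × 0.85% = 1.666%.
Position = $24,990 / 0.01666 = $1,500,000.

$1,500,000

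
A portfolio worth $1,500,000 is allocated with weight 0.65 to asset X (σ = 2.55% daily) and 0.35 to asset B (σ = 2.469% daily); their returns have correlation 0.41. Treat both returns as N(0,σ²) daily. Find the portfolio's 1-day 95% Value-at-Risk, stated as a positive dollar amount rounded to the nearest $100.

σ_p² = 0.65²·2.55² + 0.35²·2.469² + 2·0.41·0.65·0.35·2.55·2.469 = 4.6686 (%²).
σ_p = √4.6686 = 2.161%.
At 95%, z = 1.645.
VaR = 1.645 × 2.161% = 3.555%; on $1,500,000 that is $53,325.

$53,300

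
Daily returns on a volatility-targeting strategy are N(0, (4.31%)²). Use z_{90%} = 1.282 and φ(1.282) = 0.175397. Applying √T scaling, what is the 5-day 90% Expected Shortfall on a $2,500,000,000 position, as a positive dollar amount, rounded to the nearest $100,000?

$422,600,000

σ_{5d} = 4.31% × √5 = 9.637%.
ES multiplier = φ(z)/(1−α) = 0.175397/0.1 = 1.754.
ES = 9.637% × 1.754 = 16.903%; on $2,500,000,000: $422,575,000.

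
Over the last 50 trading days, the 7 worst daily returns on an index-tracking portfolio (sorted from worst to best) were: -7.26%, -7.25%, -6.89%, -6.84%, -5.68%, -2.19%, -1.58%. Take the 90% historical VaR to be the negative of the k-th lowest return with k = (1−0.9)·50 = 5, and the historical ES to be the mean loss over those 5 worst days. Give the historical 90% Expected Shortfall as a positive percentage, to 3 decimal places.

6.784%

The 5 worst returns sum to -33.92%.
ES = −(-33.92%) / 5 = 6.784%.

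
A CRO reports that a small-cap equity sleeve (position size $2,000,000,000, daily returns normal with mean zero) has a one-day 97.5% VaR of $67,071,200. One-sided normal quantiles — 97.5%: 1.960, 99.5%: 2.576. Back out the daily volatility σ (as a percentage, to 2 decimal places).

1.71%

VaR as a fraction: $67,071,200 / $2,000,000,000 = 3.354%.
σ = VaR / z = 3.354% / 1.960 = 1.711%.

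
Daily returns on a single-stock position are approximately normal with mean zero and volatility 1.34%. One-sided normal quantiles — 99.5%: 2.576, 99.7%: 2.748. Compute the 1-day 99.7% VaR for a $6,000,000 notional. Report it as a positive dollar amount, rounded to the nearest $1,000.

$221,000

VaR = z·σ = 2.748 × 1.34% = 3.682%.
On $6,000,000: 0.03682 × $6,000,000 = $220,920.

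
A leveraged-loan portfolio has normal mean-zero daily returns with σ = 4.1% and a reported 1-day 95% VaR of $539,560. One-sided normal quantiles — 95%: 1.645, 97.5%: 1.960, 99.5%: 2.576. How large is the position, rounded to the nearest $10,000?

$8,000,000

VaR as a fraction of value: z·σ = 1.645 × 4.1% = 6.7445%.
Position = $539,560 / 0.067445 = $8,000,000.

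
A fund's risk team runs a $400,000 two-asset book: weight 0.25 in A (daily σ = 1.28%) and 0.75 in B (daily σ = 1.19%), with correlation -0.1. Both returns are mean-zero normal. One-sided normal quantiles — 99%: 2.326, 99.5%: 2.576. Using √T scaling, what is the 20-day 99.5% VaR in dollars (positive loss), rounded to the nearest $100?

$42,300

σ_p = √(0.25²·1.28² + 0.75²·1.19² + 2·-0.1·0.25·0.75·1.28·1.19) = 0.918%.
σ_{20d} = 0.918% × √20 = 4.105%.
VaR = 2.576 × 4.105% = 10.574%; on $400,000 that is $42,296.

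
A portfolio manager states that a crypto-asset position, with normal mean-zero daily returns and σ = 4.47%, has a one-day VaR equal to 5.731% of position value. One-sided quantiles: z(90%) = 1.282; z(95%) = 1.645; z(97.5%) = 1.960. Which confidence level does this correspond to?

90%

Implied z = VaR/σ = 5.731 / 4.47 = 1.282.
This matches z(90%) = 1.282.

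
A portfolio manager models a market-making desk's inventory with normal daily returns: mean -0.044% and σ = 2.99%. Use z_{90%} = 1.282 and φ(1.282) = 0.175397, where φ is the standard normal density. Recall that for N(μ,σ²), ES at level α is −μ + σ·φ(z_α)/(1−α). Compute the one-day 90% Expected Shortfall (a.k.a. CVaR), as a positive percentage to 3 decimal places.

Tail multiplier: φ(z)/(1−α) = 0.175397 / 0.1 = 1.754.
ES = −(-0.044%) + 2.99% × 1.754 = 5.288%.

5.288%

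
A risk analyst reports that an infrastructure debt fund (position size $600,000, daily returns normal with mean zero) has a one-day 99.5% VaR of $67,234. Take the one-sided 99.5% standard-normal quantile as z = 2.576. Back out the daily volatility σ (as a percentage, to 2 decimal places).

VaR as a fraction: $67,234 / $600,000 = 11.206%.
σ = VaR / z = 11.206% / 2.576 = 4.350%.

4.35%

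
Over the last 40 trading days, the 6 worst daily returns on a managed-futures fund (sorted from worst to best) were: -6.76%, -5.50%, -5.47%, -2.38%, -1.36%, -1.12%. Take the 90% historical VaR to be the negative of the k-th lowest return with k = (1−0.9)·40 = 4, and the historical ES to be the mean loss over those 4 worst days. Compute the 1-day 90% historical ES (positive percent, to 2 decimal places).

5.03%

The 4 worst returns sum to -20.11%.
ES = −(-20.11%) / 4 = 5.0275% ≈ 5.03%.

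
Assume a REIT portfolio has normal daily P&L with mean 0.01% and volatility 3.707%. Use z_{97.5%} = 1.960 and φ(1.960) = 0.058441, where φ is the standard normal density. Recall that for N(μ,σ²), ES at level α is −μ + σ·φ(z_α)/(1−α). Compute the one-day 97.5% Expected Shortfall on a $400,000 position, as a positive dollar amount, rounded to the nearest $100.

$34,600

Tail multiplier: φ(z)/(1−α) = 0.058441 / 0.025 = 2.338.
ES = −(0.01%) + 3.707% × 2.338 = 8.657%.
On $400,000: 0.08657 × $400,000 = $34,628.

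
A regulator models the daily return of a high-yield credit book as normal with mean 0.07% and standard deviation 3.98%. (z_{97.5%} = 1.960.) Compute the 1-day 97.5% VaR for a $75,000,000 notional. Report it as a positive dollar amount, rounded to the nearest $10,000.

$5,800,000

VaR = −μ + z·σ = −(0.07%) + 1.960 × 3.98% = 7.731%.
On $75,000,000: 0.07731 × $75,000,000 = $5,798,250.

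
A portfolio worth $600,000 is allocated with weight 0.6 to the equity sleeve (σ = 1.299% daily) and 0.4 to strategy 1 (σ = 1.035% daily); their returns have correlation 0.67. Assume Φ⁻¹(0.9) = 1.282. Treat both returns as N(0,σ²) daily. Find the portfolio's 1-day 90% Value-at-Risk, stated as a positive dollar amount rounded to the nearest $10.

σ_p² = 0.6²·1.299² + 0.4²·1.035² + 2·0.67·0.6·0.4·1.299·1.035 = 1.2112 (%²).
σ_p = √1.2112 = 1.101%.
VaR = 1.282 × 1.101% = 1.411%; on $600,000 that is $8,466.

$8,470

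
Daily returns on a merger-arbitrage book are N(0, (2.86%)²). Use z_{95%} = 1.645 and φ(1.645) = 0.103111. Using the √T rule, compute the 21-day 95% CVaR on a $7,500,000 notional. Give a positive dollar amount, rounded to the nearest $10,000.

σ_{21d} = 2.86% × √21 = 13.106%.
ES multiplier = φ(z)/(1−α) = 0.103111/0.05 = 2.062.
ES = 13.106% × 2.062 = 27.025%; on $7,500,000: $2,026,875.

$2,030,000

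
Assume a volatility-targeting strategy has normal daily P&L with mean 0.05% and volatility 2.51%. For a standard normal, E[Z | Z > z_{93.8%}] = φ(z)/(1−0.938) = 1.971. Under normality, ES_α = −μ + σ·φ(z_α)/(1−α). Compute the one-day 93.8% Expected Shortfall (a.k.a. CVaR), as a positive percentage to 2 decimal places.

ES = −(0.05%) + 2.51% × 1.971 = 4.897%.

4.90%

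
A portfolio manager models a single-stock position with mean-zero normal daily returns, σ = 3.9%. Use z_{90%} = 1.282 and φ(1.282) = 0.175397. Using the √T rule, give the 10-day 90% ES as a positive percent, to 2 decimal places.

σ_{10d} = 3.9% × √10 = 12.333%.
ES multiplier = φ(z)/(1−α) = 0.175397/0.1 = 1.754.
ES = 12.333% × 1.754 = 21.632%.

21.63%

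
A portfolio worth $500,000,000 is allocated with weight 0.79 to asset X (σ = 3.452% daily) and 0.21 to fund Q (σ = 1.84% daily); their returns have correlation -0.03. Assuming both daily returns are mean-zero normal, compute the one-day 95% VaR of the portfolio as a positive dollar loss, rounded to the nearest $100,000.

σ_p² = 0.79²·3.452² + 0.21²·1.84² + 2·-0.03·0.79·0.21·3.452·1.84 = 7.5230 (%²).
σ_p = √7.5230 = 2.743%.
At 95%, z = 1.645.
VaR = 1.645 × 2.743% = 4.512%; on $500,000,000 that is $22,560,000.

$22,600,000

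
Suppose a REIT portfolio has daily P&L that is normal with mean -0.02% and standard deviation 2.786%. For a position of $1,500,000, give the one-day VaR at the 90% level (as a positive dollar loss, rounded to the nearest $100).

At 90% one-sided, z = 1.282.
VaR = −μ + z·σ = −(-0.02%) + 1.282 × 2.786% = 3.592%.
On $1,500,000: 0.03592 × $1,500,000 = $53,880.

$53,900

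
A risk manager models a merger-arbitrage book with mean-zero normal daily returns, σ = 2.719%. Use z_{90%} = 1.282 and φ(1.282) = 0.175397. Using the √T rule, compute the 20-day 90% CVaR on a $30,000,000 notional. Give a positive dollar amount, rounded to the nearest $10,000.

$6,400,000

σ_{20d} = 2.719% × √20 = 12.160%.
ES multiplier = φ(z)/(1−α) = 0.175397/0.1 = 1.754.
ES = 12.160% × 1.754 = 21.329%; on $30,000,000: $6,398,700.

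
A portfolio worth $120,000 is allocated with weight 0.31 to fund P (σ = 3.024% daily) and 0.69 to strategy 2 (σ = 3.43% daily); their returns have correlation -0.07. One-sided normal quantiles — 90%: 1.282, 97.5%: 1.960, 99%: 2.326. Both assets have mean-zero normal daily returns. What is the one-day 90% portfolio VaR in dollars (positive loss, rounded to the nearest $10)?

$3,820

σ_p² = 0.31²·3.024² + 0.69²·3.43² + 2·-0.07·0.31·0.69·3.024·3.43 = 6.1695 (%²).
σ_p = √6.1695 = 2.484%.
VaR = 1.282 × 2.484% = 3.184%; on $120,000 that is $3,821.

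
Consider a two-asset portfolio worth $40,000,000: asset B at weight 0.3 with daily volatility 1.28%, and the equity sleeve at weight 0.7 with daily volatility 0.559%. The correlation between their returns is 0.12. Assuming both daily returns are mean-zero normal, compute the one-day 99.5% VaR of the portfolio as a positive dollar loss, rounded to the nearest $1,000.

$598,000

σ_p² = 0.3²·1.28² + 0.7²·0.559² + 2·0.12·0.3·0.7·1.28·0.559 = 0.3366 (%²).
σ_p = √0.3366 = 0.580%.
At 99.5%, z = 2.576.
VaR = 2.576 × 0.580% = 1.494%; on $40,000,000 that is $597,600.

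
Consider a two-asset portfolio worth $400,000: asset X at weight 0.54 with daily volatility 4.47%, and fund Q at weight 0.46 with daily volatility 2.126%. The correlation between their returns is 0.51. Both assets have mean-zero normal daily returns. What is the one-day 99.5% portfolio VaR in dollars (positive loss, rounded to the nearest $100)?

$31,200

σ_p² = 0.54²·4.47² + 0.46²·2.126² + 2·0.51·0.54·0.46·4.47·2.126 = 9.1906 (%²).
σ_p = √9.1906 = 3.032%.
At 99.5%, z = 2.576.
VaR = 2.576 × 3.032% = 7.810%; on $400,000 that is $31,240.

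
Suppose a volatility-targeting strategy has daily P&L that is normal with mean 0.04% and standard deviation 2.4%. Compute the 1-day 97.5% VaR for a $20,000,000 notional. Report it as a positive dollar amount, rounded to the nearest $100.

$932,800

At 97.5% one-sided, z = 1.960.
VaR = −μ + z·σ = −(0.04%) + 1.960 × 2.4% = 4.664%.
On $20,000,000: 0.04664 × $20,000,000 = $932,800.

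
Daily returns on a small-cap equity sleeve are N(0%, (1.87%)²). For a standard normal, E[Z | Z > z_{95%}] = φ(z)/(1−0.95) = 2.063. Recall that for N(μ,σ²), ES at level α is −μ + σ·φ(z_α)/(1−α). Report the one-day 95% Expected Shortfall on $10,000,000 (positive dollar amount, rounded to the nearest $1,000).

$386,000

ES = 1.87% × 2.063 = 3.858%.
On $10,000,000: 0.03858 × $10,000,000 = $385,800.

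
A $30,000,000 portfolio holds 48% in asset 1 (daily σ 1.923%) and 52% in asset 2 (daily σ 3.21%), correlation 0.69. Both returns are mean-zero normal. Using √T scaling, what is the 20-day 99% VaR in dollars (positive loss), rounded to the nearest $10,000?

$7,490,000

σ_p = √(0.48²·1.923² + 0.52²·3.21² + 2·0.69·0.48·0.52·1.923·3.21) = 2.401%.
σ_{20d} = 2.401% × √20 = 10.738%.
z(99%) = 2.326.
VaR = 2.326 × 10.738% = 24.977%; on $30,000,000 that is $7,493,100.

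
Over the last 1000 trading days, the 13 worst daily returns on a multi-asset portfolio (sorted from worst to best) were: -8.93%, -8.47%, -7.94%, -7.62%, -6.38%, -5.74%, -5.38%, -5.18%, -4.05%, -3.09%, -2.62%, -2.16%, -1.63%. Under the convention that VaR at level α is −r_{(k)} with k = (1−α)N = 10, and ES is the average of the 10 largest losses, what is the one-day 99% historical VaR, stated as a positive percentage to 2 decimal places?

3.09%

k = 10; the 10th lowest return is -3.09%, so VaR = 3.09%.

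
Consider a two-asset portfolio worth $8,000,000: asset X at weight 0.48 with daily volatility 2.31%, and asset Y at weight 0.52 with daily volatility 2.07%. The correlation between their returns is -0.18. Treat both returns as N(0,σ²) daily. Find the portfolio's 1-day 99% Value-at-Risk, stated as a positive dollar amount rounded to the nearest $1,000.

$260,000

σ_p² = 0.48²·2.31² + 0.52²·2.07² + 2·-0.18·0.48·0.52·2.31·2.07 = 1.9584 (%²).
σ_p = √1.9584 = 1.399%.
At 99%, z = 2.326.
VaR = 2.326 × 1.399% = 3.254%; on $8,000,000 that is $260,320.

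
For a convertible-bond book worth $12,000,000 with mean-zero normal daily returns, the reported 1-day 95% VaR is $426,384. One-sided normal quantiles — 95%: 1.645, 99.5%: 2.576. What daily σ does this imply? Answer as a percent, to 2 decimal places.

VaR as a fraction: $426,384 / $12,000,000 = 3.553%.
σ = VaR / z = 3.553% / 1.645 = 2.160%.

2.16%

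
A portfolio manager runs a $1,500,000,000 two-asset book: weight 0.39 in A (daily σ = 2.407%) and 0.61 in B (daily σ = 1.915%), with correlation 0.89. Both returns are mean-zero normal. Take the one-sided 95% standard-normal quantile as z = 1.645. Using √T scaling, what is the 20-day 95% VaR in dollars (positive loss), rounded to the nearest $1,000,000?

$226,000,000

σ_p = √(0.39²·2.407² + 0.61²·1.915² + 2·0.89·0.39·0.61·2.407·1.915) = 2.049%.
σ_{20d} = 2.049% × √20 = 9.163%.
VaR = 1.645 × 9.163% = 15.073%; on $1,500,000,000 that is $226,095,000.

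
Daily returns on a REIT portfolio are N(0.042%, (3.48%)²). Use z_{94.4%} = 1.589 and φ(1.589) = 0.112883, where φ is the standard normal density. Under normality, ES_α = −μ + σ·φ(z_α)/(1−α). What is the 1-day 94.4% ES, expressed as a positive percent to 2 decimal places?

6.97%

Tail multiplier: φ(z)/(1−α) = 0.112883 / 0.056 = 2.016.
ES = −(0.042%) + 3.48% × 2.016 = 6.974%.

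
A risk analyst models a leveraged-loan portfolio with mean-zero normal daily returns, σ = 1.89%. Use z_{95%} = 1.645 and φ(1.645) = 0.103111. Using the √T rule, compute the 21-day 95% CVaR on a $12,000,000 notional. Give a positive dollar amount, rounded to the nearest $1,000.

σ_{21d} = 1.89% × √21 = 8.661%.
ES multiplier = φ(z)/(1−α) = 0.103111/0.05 = 2.062.
ES = 8.661% × 2.062 = 17.859%; on $12,000,000: $2,143,080.

$2,143,000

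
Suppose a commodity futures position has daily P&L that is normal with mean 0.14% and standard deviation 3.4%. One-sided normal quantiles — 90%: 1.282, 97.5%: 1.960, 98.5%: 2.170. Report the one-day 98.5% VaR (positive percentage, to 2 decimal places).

7.24%

VaR = −μ + z·σ = −(0.14%) + 2.170 × 3.4% = 7.238%.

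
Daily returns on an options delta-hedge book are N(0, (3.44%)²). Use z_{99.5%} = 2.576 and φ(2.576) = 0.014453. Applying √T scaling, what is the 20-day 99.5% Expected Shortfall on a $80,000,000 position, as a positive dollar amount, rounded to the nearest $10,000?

$35,580,000

σ_{20d} = 3.44% × √20 = 15.384%.
ES multiplier = φ(z)/(1−α) = 0.014453/0.005 = 2.891.
ES = 15.384% × 2.891 = 44.475%; on $80,000,000: $35,580,000.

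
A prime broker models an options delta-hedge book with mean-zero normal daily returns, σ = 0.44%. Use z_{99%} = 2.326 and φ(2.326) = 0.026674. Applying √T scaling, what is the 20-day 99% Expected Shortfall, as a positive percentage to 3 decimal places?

σ_{20d} = 0.44% × √20 = 1.968%.
ES multiplier = φ(z)/(1−α) = 0.026674/0.01 = 2.667.
ES = 1.968% × 2.667 = 5.249%.

5.249%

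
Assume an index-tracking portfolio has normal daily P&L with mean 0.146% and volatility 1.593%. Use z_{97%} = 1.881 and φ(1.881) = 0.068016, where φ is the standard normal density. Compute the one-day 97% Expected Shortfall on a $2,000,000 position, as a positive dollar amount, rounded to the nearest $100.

Tail multiplier: φ(z)/(1−α) = 0.068016 / 0.03 = 2.267.
ES = −(0.146%) + 1.593% × 2.267 = 3.465%.
On $2,000,000: 0.03465 × $2,000,000 = $69,300.

$69,300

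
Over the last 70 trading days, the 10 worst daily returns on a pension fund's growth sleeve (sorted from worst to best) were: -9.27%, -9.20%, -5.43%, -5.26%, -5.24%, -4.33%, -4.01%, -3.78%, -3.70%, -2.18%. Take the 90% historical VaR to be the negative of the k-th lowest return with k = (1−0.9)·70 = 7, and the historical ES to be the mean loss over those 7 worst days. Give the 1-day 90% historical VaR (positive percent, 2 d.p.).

k = 7; the 7th lowest return is -4.01%, so VaR = 4.01%.

4.01%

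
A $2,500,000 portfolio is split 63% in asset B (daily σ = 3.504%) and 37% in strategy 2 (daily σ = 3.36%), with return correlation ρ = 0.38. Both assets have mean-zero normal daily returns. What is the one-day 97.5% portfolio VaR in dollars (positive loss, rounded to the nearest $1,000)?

σ_p² = 0.63²·3.504² + 0.37²·3.36² + 2·0.38·0.63·0.37·3.504·3.36 = 8.5044 (%²).
σ_p = √8.5044 = 2.916%.
At 97.5%, z = 1.960.
VaR = 1.960 × 2.916% = 5.715%; on $2,500,000 that is $142,875.

$143,000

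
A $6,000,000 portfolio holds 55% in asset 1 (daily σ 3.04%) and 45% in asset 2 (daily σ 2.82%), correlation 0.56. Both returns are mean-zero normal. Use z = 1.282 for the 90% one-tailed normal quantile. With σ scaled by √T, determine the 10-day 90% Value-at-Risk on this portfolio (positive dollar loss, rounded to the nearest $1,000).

$633,000

σ_p = √(0.55²·3.04² + 0.45²·2.82² + 2·0.56·0.55·0.45·3.04·2.82) = 2.604%.
σ_{10d} = 2.604% × √10 = 8.235%.
VaR = 1.282 × 8.235% = 10.557%; on $6,000,000 that is $633,420.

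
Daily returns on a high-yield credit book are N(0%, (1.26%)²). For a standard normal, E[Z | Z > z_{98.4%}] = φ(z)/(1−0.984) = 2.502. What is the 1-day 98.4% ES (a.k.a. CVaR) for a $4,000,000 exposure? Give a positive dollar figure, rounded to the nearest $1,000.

$126,000

ES = 1.26% × 2.502 = 3.153%.
On $4,000,000: 0.03153 × $4,000,000 = $126,120.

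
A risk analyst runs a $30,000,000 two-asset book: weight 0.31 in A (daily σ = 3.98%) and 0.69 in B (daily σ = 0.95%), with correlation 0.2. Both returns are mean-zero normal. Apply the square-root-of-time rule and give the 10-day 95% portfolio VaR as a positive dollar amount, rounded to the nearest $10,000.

σ_p = √(0.31²·3.98² + 0.69²·0.95² + 2·0.2·0.31·0.69·3.98·0.95) = 1.508%.
σ_{10d} = 1.508% × √10 = 4.769%.
z(95%) = 1.645.
VaR = 1.645 × 4.769% = 7.845%; on $30,000,000 that is $2,353,500.

$2,350,000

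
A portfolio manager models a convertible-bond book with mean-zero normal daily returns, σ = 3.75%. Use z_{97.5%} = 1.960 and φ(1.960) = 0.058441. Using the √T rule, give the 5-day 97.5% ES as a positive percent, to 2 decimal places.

19.60%

σ_{5d} = 3.75% × √5 = 8.385%.
ES multiplier = φ(z)/(1−α) = 0.058441/0.025 = 2.338.
ES = 8.385% × 2.338 = 19.604%.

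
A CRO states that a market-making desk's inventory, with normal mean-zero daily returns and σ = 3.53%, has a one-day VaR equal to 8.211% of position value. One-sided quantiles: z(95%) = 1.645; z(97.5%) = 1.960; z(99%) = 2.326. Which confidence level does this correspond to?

Implied z = VaR/σ = 8.211 / 3.53 = 2.326.
This matches z(99%) = 2.326.

99%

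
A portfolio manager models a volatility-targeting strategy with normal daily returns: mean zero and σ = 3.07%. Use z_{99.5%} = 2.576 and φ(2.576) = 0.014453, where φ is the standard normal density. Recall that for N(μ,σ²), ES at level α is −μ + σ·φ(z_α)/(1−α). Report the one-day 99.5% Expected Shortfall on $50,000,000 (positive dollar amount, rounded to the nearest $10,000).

Tail multiplier: φ(z)/(1−α) = 0.014453 / 0.005 = 2.891.
ES = 3.07% × 2.891 = 8.875%.
On $50,000,000: 0.08875 × $50,000,000 = $4,437,500.

$4,440,000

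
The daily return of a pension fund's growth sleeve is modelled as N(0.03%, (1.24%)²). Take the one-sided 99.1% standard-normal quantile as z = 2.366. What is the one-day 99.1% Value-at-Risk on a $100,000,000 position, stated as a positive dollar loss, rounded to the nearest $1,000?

$2,904,000

VaR = −μ + z·σ = −(0.03%) + 2.366 × 1.24% = 2.904%.
On $100,000,000: 0.02904 × $100,000,000 = $2,904,000.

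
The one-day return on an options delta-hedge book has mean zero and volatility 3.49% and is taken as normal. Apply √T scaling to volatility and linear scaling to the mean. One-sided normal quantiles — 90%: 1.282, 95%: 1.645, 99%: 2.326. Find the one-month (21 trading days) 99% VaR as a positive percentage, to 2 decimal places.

σ_{21d} = 3.49% × √21 = 15.993%.
VaR = 2.326 × 15.993% = 37.200%.

37.20%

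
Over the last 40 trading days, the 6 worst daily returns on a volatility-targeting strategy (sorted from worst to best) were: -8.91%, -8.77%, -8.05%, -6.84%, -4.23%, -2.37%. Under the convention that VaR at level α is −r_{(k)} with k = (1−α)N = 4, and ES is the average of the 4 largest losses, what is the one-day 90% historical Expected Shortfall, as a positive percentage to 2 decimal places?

The 4 worst returns sum to -32.57%.
ES = −(-32.57%) / 4 = 8.1425% ≈ 8.14%.

8.14%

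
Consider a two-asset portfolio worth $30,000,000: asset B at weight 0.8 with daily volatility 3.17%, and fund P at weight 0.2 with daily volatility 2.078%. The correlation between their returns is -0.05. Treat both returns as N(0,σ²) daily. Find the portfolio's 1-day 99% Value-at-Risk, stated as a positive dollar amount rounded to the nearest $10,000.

σ_p² = 0.8²·3.17² + 0.2²·2.078² + 2·-0.05·0.8·0.2·3.17·2.078 = 6.4986 (%²).
σ_p = √6.4986 = 2.549%.
At 99%, z = 2.326.
VaR = 2.326 × 2.549% = 5.929%; on $30,000,000 that is $1,778,700.

$1,780,000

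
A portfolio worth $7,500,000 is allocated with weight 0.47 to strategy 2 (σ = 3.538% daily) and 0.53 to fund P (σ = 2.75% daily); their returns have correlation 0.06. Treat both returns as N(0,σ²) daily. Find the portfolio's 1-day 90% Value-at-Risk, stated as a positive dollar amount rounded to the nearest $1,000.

$219,000

σ_p² = 0.47²·3.538² + 0.53²·2.75² + 2·0.06·0.47·0.53·3.538·2.75 = 5.1802 (%²).
σ_p = √5.1802 = 2.276%.
At 90%, z = 1.282.
VaR = 1.282 × 2.276% = 2.918%; on $7,500,000 that is $218,850.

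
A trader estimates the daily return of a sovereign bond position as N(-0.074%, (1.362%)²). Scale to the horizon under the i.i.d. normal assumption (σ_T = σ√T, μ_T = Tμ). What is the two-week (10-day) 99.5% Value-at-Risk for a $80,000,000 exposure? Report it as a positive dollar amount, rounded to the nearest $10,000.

$9,470,000

At 99.5%, z = 2.576.
σ_{10d} = 1.362% × √10 = 4.307%; μ_{10d} = 10 × -0.074% = -0.740%.
VaR = −(-0.740%) + 2.576 × 4.307% = 11.835%.
On $80,000,000: 0.11835 × $80,000,000 = $9,468,000.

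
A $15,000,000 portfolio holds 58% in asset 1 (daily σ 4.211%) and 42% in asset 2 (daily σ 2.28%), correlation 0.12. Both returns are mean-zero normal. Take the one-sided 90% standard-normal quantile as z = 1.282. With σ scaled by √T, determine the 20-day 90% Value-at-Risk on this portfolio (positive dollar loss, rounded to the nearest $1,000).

σ_p = √(0.58²·4.211² + 0.42²·2.28² + 2·0.12·0.58·0.42·4.211·2.28) = 2.728%.
σ_{20d} = 2.728% × √20 = 12.200%.
VaR = 1.282 × 12.200% = 15.640%; on $15,000,000 that is $2,346,000.

$2,346,000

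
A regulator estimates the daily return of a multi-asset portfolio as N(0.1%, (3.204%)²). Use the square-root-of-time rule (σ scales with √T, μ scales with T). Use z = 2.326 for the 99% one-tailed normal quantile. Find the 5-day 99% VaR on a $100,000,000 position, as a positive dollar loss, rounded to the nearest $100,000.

σ_{5d} = 3.204% × √5 = 7.164%; μ_{5d} = 5 × 0.1% = 0.500%.
VaR = −(0.500%) + 2.326 × 7.164% = 16.163%.
On $100,000,000: 0.16163 × $100,000,000 = $16,163,000.

$16,200,000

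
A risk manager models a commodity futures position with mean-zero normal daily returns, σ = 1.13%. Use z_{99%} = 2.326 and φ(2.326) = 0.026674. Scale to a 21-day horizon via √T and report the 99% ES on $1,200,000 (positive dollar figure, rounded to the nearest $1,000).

$166,000

σ_{21d} = 1.13% × √21 = 5.178%.
ES multiplier = φ(z)/(1−α) = 0.026674/0.01 = 2.667.
ES = 5.178% × 2.667 = 13.810%; on $1,200,000: $165,720.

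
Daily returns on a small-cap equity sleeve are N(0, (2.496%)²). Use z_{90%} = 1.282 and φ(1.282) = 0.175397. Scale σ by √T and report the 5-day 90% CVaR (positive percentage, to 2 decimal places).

σ_{5d} = 2.496% × √5 = 5.581%.
ES multiplier = φ(z)/(1−α) = 0.175397/0.1 = 1.754.
ES = 5.581% × 1.754 = 9.789%.

9.79%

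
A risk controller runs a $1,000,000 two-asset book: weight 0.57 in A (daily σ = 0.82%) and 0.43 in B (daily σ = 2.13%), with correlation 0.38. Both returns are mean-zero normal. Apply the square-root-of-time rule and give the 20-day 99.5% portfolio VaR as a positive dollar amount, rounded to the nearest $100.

σ_p = √(0.57²·0.82² + 0.43²·2.13² + 2·0.38·0.57·0.43·0.82·2.13) = 1.176%.
σ_{20d} = 1.176% × √20 = 5.259%.
z(99.5%) = 2.576.
VaR = 2.576 × 5.259% = 13.547%; on $1,000,000 that is $135,470.

$135,500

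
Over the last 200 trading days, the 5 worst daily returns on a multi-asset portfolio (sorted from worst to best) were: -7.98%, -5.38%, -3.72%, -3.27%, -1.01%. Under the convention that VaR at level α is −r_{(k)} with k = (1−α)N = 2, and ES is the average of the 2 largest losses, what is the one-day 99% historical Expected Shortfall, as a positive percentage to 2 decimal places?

The 2 worst returns sum to -13.36%.
ES = −(-13.36%) / 2 = 6.68%.

6.68%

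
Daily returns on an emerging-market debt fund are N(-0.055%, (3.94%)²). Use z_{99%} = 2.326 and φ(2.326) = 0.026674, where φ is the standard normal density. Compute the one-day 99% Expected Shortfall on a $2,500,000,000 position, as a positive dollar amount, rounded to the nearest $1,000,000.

Tail multiplier: φ(z)/(1−α) = 0.026674 / 0.01 = 2.667.
ES = −(-0.055%) + 3.94% × 2.667 = 10.563%.
On $2,500,000,000: 0.10563 × $2,500,000,000 = $264,075,000.

$264,000,000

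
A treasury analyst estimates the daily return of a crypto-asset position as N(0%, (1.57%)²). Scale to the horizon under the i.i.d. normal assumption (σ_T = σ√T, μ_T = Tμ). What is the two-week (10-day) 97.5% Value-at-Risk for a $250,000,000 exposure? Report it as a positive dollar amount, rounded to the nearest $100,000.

At 97.5%, z = 1.960.
σ_{10d} = 1.57% × √10 = 4.965%.
VaR = 1.960 × 4.965% = 9.731%.
On $250,000,000: 0.09731 × $250,000,000 = $24,327,500.

$24,300,000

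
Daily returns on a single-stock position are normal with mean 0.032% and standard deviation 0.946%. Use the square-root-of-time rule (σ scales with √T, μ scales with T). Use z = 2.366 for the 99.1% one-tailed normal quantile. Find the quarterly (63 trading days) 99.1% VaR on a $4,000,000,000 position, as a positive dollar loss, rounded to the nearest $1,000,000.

$630,000,000

σ_{63d} = 0.946% × √63 = 7.509%; μ_{63d} = 63 × 0.032% = 2.016%.
VaR = −(2.016%) + 2.366 × 7.509% = 15.750%.
On $4,000,000,000: 0.15750 × $4,000,000,000 = $630,000,000.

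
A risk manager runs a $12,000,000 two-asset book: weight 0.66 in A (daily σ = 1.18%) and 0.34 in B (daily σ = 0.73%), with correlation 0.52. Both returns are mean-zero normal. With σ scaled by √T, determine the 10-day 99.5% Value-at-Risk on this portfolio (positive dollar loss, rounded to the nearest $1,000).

σ_p = √(0.66²·1.18² + 0.34²·0.73² + 2·0.52·0.66·0.34·1.18·0.73) = 0.932%.
σ_{10d} = 0.932% × √10 = 2.947%.
z(99.5%) = 2.576.
VaR = 2.576 × 2.947% = 7.591%; on $12,000,000 that is $910,920.

$911,000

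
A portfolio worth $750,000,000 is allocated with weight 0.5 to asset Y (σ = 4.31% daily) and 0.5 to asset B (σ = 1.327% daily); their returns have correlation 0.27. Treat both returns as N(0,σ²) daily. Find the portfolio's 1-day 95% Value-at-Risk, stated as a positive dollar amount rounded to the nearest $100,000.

$29,900,000

σ_p² = 0.5²·4.31² + 0.5²·1.327² + 2·0.27·0.5·0.5·4.31·1.327 = 5.8564 (%²).
σ_p = √5.8564 = 2.420%.
At 95%, z = 1.645.
VaR = 1.645 × 2.420% = 3.981%; on $750,000,000 that is $29,857,500.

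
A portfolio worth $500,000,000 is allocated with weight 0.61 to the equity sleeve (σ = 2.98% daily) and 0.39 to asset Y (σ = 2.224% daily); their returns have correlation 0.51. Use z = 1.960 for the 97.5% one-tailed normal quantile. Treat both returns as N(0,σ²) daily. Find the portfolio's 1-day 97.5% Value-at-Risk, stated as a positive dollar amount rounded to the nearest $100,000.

σ_p² = 0.61²·2.98² + 0.39²·2.224² + 2·0.51·0.61·0.39·2.98·2.224 = 5.6649 (%²).
σ_p = √5.6649 = 2.380%.
VaR = 1.960 × 2.380% = 4.665%; on $500,000,000 that is $23,325,000.

$23,300,000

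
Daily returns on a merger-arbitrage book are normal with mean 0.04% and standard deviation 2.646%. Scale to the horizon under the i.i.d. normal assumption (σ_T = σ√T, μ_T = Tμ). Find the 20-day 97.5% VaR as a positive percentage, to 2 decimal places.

22.39%

At 97.5%, z = 1.960.
σ_{20d} = 2.646% × √20 = 11.833%; μ_{20d} = 20 × 0.04% = 0.800%.
VaR = −(0.800%) + 1.960 × 11.833% = 22.393%.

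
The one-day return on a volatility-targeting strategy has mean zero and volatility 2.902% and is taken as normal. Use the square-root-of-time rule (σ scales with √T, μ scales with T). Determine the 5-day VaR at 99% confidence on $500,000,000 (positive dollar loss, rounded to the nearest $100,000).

At 99%, z = 2.326.
σ_{5d} = 2.902% × √5 = 6.489%.
VaR = 2.326 × 6.489% = 15.093%.
On $500,000,000: 0.15093 × $500,000,000 = $75,465,000.

$75,500,000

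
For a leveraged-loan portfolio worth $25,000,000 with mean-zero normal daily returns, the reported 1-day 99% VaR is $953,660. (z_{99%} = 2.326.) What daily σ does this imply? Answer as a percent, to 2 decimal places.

VaR as a fraction: $953,660 / $25,000,000 = 3.815%.
σ = VaR / z = 3.815% / 2.326 = 1.640%.

1.64%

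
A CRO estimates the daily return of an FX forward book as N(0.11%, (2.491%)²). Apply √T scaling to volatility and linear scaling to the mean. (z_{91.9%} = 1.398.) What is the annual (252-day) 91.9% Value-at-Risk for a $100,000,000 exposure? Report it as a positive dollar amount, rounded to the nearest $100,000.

$27,600,000

σ_{252d} = 2.491% × √252 = 39.543%; μ_{252d} = 252 × 0.11% = 27.720%.
VaR = −(27.720%) + 1.398 × 39.543% = 27.561%.
On $100,000,000: 0.27561 × $100,000,000 = $27,561,000.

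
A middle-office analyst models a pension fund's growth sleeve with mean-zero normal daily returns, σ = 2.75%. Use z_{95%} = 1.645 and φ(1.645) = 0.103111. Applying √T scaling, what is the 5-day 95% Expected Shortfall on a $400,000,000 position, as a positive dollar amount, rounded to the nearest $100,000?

$50,700,000

σ_{5d} = 2.75% × √5 = 6.149%.
ES multiplier = φ(z)/(1−α) = 0.103111/0.05 = 2.062.
ES = 6.149% × 2.062 = 12.679%; on $400,000,000: $50,716,000.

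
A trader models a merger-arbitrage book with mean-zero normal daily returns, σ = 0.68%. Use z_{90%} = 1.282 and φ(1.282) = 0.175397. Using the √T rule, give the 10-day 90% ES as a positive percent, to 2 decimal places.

σ_{10d} = 0.68% × √10 = 2.150%.
ES multiplier = φ(z)/(1−α) = 0.175397/0.1 = 1.754.
ES = 2.150% × 1.754 = 3.771%.

3.77%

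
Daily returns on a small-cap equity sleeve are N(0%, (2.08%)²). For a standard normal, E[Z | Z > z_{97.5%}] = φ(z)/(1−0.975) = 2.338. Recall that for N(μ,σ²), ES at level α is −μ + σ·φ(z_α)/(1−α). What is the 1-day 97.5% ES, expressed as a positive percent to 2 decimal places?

4.86%

ES = 2.08% × 2.338 = 4.863%.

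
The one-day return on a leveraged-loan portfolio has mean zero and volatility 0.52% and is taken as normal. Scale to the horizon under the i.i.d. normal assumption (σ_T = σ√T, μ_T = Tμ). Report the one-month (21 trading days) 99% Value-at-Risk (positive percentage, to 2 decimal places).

5.54%

At 99%, z = 2.326.
σ_{21d} = 0.52% × √21 = 2.383%.
VaR = 2.326 × 2.383% = 5.543%.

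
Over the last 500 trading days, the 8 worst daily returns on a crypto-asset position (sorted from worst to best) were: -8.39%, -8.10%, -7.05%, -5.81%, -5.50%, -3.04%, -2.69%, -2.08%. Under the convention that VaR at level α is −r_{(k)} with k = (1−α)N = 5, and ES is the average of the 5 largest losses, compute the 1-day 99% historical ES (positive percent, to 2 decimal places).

The 5 worst returns sum to -34.85%.
ES = −(-34.85%) / 5 = 6.97%.

6.97%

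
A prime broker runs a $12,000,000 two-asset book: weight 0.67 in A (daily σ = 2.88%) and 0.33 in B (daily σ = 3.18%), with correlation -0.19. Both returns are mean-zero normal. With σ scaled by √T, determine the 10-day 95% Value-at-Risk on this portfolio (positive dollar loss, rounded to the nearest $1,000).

σ_p = √(0.67²·2.88² + 0.33²·3.18² + 2·-0.19·0.67·0.33·2.88·3.18) = 2.014%.
σ_{10d} = 2.014% × √10 = 6.369%.
z(95%) = 1.645.
VaR = 1.645 × 6.369% = 10.477%; on $12,000,000 that is $1,257,240.

$1,257,000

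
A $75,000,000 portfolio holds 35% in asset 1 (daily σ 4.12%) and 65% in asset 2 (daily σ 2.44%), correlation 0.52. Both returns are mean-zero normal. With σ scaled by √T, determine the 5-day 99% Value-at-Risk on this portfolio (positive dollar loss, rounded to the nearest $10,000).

$10,300,000

σ_p = √(0.35²·4.12² + 0.65²·2.44² + 2·0.52·0.35·0.65·4.12·2.44) = 2.641%.
σ_{5d} = 2.641% × √5 = 5.905%.
z(99%) = 2.326.
VaR = 2.326 × 5.905% = 13.735%; on $75,000,000 that is $10,301,250.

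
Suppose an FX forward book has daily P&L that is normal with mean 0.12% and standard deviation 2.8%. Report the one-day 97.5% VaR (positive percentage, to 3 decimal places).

5.368%

At 97.5% one-sided, z = 1.960.
VaR = −μ + z·σ = −(0.12%) + 1.960 × 2.8% = 5.368%.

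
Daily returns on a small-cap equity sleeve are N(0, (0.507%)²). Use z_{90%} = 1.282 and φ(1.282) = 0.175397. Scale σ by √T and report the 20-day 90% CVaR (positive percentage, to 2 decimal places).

σ_{20d} = 0.507% × √20 = 2.267%.
ES multiplier = φ(z)/(1−α) = 0.175397/0.1 = 1.754.
ES = 2.267% × 1.754 = 3.976%.

3.98%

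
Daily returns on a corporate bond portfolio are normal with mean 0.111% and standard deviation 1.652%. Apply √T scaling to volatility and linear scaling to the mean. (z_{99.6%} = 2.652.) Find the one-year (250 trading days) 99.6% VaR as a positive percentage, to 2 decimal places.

σ_{250d} = 1.652% × √250 = 26.120%; μ_{250d} = 250 × 0.111% = 27.750%.
VaR = −(27.750%) + 2.652 × 26.120% = 41.520%.

41.52%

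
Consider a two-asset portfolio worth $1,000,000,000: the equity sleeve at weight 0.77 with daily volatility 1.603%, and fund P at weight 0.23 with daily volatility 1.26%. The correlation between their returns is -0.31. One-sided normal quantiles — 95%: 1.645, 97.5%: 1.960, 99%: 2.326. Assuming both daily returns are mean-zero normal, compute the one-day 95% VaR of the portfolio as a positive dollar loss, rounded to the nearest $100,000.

σ_p² = 0.77²·1.603² + 0.23²·1.26² + 2·-0.31·0.77·0.23·1.603·1.26 = 1.3857 (%²).
σ_p = √1.3857 = 1.177%.
VaR = 1.645 × 1.177% = 1.936%; on $1,000,000,000 that is $19,360,000.

$19,400,000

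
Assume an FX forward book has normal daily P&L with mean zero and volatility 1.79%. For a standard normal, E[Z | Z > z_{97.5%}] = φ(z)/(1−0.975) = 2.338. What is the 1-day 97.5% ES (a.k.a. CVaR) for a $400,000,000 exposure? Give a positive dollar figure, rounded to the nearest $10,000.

$16,740,000

ES = 1.79% × 2.338 = 4.185%.
On $400,000,000: 0.04185 × $400,000,000 = $16,740,000.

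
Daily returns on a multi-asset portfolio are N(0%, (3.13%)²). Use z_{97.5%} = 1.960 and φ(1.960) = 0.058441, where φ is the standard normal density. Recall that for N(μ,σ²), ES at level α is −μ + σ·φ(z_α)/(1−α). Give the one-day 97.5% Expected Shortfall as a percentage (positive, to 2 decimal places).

7.32%

Tail multiplier: φ(z)/(1−α) = 0.058441 / 0.025 = 2.338.
ES = 3.13% × 2.338 = 7.318%.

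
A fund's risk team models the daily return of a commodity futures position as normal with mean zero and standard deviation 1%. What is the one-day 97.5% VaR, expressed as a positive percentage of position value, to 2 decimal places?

At 97.5% one-sided, z = 1.960.
VaR = z·σ = 1.960 × 1% = 1.960%.

1.96%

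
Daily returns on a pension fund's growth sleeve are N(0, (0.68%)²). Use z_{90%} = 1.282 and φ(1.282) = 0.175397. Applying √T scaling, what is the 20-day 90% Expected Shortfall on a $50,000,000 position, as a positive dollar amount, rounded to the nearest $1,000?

$2,667,000

σ_{20d} = 0.68% × √20 = 3.041%.
ES multiplier = φ(z)/(1−α) = 0.175397/0.1 = 1.754.
ES = 3.041% × 1.754 = 5.334%; on $50,000,000: $2,667,000.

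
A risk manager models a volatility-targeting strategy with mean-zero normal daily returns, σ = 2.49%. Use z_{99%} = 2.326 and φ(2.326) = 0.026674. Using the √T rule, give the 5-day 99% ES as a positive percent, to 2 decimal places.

14.85%

σ_{5d} = 2.49% × √5 = 5.568%.
ES multiplier = φ(z)/(1−α) = 0.026674/0.01 = 2.667.
ES = 5.568% × 2.667 = 14.850%.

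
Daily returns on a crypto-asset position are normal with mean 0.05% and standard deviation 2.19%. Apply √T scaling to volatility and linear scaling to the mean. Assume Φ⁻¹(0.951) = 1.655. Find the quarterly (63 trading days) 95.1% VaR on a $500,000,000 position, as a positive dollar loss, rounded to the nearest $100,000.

σ_{63d} = 2.19% × √63 = 17.383%; μ_{63d} = 63 × 0.05% = 3.150%.
VaR = −(3.150%) + 1.655 × 17.383% = 25.619%.
On $500,000,000: 0.25619 × $500,000,000 = $128,095,000.

$128,100,000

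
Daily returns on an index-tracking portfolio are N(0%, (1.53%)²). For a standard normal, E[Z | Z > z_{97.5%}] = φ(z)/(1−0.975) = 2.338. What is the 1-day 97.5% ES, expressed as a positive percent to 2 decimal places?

3.58%

ES = 1.53% × 2.338 = 3.577%.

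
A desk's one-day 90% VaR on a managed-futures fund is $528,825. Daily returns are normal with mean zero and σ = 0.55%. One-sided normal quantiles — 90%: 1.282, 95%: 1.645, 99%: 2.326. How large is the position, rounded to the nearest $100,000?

VaR as a fraction of value: z·σ = 1.282 × 0.55% = 0.7051%.
Position = $528,825 / 0.007051 = $75,000,000.

$75,000,000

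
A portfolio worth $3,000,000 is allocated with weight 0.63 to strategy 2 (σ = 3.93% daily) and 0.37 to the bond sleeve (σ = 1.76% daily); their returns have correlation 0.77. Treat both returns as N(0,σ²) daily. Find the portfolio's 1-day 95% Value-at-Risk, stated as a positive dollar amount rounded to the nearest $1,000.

$148,000

σ_p² = 0.63²·3.93² + 0.37²·1.76² + 2·0.77·0.63·0.37·3.93·1.76 = 9.0371 (%²).
σ_p = √9.0371 = 3.006%.
At 95%, z = 1.645.
VaR = 1.645 × 3.006% = 4.945%; on $3,000,000 that is $148,350.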